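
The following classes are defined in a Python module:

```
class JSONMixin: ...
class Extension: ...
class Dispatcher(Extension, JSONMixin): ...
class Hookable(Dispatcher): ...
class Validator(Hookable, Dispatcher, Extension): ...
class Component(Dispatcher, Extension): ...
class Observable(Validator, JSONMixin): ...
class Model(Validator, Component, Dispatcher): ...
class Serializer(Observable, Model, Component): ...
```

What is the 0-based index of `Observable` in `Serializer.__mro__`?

L[Serializer] = Serializer + merge(L[Observable], L[Model], L[Component], [Observable Model Component])
  take Observable:  [Observable Validator Hookable Dispatcher Extension JSONMixin object] + [Model Validator Hookable Component Dispatcher Extension JSONMixin object] + [Component Dispatcher Extension JSONMixin object] + [Observable Model Component]
  take Model:  [Validator Hookable Dispatcher Extension JSONMixin object] + [Model Validator Hookable Component Dispatcher Extension JSONMixin object] + [Component Dispatcher Extension JSONMixin object] + [Model Component]
  take Validator:  [Validator Hookable Dispatcher Extension JSONMixin object] + [Validator Hookable Component Dispatcher Extension JSONMixin object] + [Component Dispatcher Extension JSONMixin object] + [Component]
  take Hookable:  [Hookable Dispatcher Extension JSONMixin object] + [Hookable Component Dispatcher Extension JSONMixin object] + [Component Dispatcher Extension JSONMixin object] + [Component]
  take Component:  [Dispatcher Extension JSONMixin object] + [Component Dispatcher Extension JSONMixin object] + [Component Dispatcher Extension JSONMixin object] + [Component]
  take Dispatcher:  [Dispatcher Extension JSONMixin object] + [Dispatcher Extension JSONMixin object] + [Dispatcher Extension JSONMixin object]
  take Extension:  [Extension JSONMixin object] + [Extension JSONMixin object] + [Extension JSONMixin object]
  take JSONMixin:  [JSONMixin object] + [JSONMixin object] + [JSONMixin object]
  take object:  [object] + [object] + [object]
MRO: Serializer Observable Model Validator Hookable Component Dispatcher Extension JSONMixin object
Observable sits at index 1.

1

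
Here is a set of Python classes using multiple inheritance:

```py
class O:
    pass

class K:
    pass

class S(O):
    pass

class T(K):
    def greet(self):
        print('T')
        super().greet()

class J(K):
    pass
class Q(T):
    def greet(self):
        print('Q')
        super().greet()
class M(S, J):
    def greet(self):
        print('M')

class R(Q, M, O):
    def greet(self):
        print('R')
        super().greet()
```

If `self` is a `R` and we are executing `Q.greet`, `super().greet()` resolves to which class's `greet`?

L[R] = R + merge(L[Q], L[M], L[O], [Q M O])
  take Q:  [Q T K object] + [M S O J K object] + [O object] + [Q M O]
  take T:  [T K object] + [M S O J K object] + [O object] + [M O]
  take M:  [K object] + [M S O J K object] + [O object] + [M O]
  take S:  [K object] + [S O J K object] + [O object] + [O]
  take O:  [K object] + [O J K object] + [O object] + [O]
  take J:  [K object] + [J K object] + [object]
  take K:  [K object] + [K object] + [object]
  take object:  [object] + [object] + [object]
MRO: R Q T M S O J K object
super() in Q.greet on a R instance goes to the class after Q in R's MRO: T.

T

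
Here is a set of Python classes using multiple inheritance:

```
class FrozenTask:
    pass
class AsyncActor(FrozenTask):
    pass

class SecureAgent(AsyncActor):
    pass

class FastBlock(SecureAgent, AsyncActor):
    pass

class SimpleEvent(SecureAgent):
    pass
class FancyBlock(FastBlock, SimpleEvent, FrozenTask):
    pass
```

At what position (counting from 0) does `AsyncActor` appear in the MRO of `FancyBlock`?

4

L[FancyBlock] = FancyBlock + merge(L[FastBlock], L[SimpleEvent], L[FrozenTask], [FastBlock SimpleEvent FrozenTask])
  take FastBlock:  [FastBlock SecureAgent AsyncActor FrozenTask object] + [SimpleEvent SecureAgent AsyncActor FrozenTask object] + [FrozenTask object] + [FastBlock SimpleEvent FrozenTask]
  take SimpleEvent:  [SecureAgent AsyncActor FrozenTask object] + [SimpleEvent SecureAgent AsyncActor FrozenTask object] + [FrozenTask object] + [SimpleEvent FrozenTask]
  take SecureAgent:  [SecureAgent AsyncActor FrozenTask object] + [SecureAgent AsyncActor FrozenTask object] + [FrozenTask object] + [FrozenTask]
  take AsyncActor:  [AsyncActor FrozenTask object] + [AsyncActor FrozenTask object] + [FrozenTask object] + [FrozenTask]
  take FrozenTask:  [FrozenTask object] + [FrozenTask object] + [FrozenTask object] + [FrozenTask]
  take object:  [object] + [object] + [object]
MRO: FancyBlock FastBlock SimpleEvent SecureAgent AsyncActor FrozenTask object
AsyncActor sits at index 4.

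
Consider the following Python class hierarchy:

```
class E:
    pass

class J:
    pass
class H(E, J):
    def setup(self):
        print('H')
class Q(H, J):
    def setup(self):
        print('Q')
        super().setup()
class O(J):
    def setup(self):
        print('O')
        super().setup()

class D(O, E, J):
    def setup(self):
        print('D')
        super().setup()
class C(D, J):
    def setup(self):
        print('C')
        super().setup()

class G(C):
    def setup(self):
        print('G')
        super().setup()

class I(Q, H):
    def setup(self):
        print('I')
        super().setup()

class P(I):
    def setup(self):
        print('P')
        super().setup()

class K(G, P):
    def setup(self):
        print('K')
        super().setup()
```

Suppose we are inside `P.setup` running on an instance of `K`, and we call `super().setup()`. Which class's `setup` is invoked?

L[K] = K + merge(L[G], L[P], [G P])
  take G:  [G C D O E J object] + [P I Q H E J object] + [G P]
  take C:  [C D O E J object] + [P I Q H E J object] + [P]
  take D:  [D O E J object] + [P I Q H E J object] + [P]
  take O:  [O E J object] + [P I Q H E J object] + [P]
  take P:  [E J object] + [P I Q H E J object] + [P]
  take I:  [E J object] + [I Q H E J object]
  take Q:  [E J object] + [Q H E J object]
  take H:  [E J object] + [H E J object]
  take E:  [E J object] + [E J object]
  take J:  [J object] + [J object]
  take object:  [object] + [object]
MRO: K G C D O P I Q H E J object
super() in P.setup on a K instance goes to the class after P in K's MRO: I.

I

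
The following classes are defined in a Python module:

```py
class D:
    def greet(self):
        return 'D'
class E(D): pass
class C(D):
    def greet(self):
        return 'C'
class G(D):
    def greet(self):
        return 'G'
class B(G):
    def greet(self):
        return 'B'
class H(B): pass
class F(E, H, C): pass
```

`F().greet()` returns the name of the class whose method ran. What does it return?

B

L[F] = F + merge(L[E], L[H], L[C], [E H C])
  take E:  [E D object] + [H B G D object] + [C D object] + [E H C]
  take H:  [D object] + [H B G D object] + [C D object] + [H C]
  take B:  [D object] + [B G D object] + [C D object] + [C]
  take G:  [D object] + [G D object] + [C D object] + [C]
  take C:  [D object] + [D object] + [C D object] + [C]
  take D:  [D object] + [D object] + [D object]
  take object:  [object] + [object] + [object]
MRO: F E H B G C D object
greet is defined in: B, C, D, G. First along the MRO is B.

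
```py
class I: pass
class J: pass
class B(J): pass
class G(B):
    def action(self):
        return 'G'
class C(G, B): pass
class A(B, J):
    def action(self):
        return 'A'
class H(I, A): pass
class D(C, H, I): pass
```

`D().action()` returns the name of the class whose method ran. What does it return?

G

L[D] = D + merge(L[C], L[H], L[I], [C H I])
  take C:  [C G B J object] + [H I A B J object] + [I object] + [C H I]
  take G:  [G B J object] + [H I A B J object] + [I object] + [H I]
  take H:  [B J object] + [H I A B J object] + [I object] + [H I]
  take I:  [B J object] + [I A B J object] + [I object] + [I]
  take A:  [B J object] + [A B J object] + [object]
  take B:  [B J object] + [B J object] + [object]
  take J:  [J object] + [J object] + [object]
  take object:  [object] + [object] + [object]
MRO: D C G H I A B J object
action is defined in: A, G. First along the MRO is G.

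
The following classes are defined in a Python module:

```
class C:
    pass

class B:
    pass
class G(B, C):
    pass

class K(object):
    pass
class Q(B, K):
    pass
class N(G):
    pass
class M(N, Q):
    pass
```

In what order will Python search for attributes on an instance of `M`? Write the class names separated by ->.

L[M] = M + merge(L[N], L[Q], [N Q])
  take N:  [N G B C object] + [Q B K object] + [N Q]
  take G:  [G B C object] + [Q B K object] + [Q]
  take Q:  [B C object] + [Q B K object] + [Q]
  take B:  [B C object] + [B K object]
  take C:  [C object] + [K object]
  take K:  [object] + [K object]
  take object:  [object] + [object]

M -> N -> G -> Q -> B -> C -> K -> object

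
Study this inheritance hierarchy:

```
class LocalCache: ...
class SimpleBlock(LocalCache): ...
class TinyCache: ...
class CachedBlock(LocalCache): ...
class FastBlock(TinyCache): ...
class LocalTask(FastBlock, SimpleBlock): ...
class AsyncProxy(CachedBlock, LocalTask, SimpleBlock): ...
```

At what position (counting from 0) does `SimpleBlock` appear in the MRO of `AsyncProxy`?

5

L[AsyncProxy] = AsyncProxy + merge(L[CachedBlock], L[LocalTask], L[SimpleBlock], [CachedBlock LocalTask SimpleBlock])
  take CachedBlock:  [CachedBlock LocalCache object] + [LocalTask FastBlock TinyCache SimpleBlock LocalCache object] + [SimpleBlock LocalCache object] + [CachedBlock LocalTask SimpleBlock]
  take LocalTask:  [LocalCache object] + [LocalTask FastBlock TinyCache SimpleBlock LocalCache object] + [SimpleBlock LocalCache object] + [LocalTask SimpleBlock]
  take FastBlock:  [LocalCache object] + [FastBlock TinyCache SimpleBlock LocalCache object] + [SimpleBlock LocalCache object] + [SimpleBlock]
  take TinyCache:  [LocalCache object] + [TinyCache SimpleBlock LocalCache object] + [SimpleBlock LocalCache object] + [SimpleBlock]
  take SimpleBlock:  [LocalCache object] + [SimpleBlock LocalCache object] + [SimpleBlock LocalCache object] + [SimpleBlock]
  take LocalCache:  [LocalCache object] + [LocalCache object] + [LocalCache object]
  take object:  [object] + [object] + [object]
MRO: AsyncProxy CachedBlock LocalTask FastBlock TinyCache SimpleBlock LocalCache object
SimpleBlock sits at index 5.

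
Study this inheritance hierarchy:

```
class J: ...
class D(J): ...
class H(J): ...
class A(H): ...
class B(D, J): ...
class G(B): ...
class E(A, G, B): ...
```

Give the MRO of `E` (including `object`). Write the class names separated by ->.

L[E] = E + merge(L[A], L[G], L[B], [A G B])
  take A:  [A H J object] + [G B D J object] + [B D J object] + [A G B]
  take H:  [H J object] + [G B D J object] + [B D J object] + [G B]
  take G:  [J object] + [G B D J object] + [B D J object] + [G B]
  take B:  [J object] + [B D J object] + [B D J object] + [B]
  take D:  [J object] + [D J object] + [D J object]
  take J:  [J object] + [J object] + [J object]
  take object:  [object] + [object] + [object]

E -> A -> H -> G -> B -> D -> J -> object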